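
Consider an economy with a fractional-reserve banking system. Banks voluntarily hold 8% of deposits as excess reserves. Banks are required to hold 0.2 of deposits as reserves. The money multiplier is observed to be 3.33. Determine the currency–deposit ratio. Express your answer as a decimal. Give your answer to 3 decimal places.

Using m = 3.33. From m = (1 + c)/(c + rr + e), rearranging gives 1 + c = m·(c + rr + e), so c·(1 − m) = m·(rr + e) − 1.
Hence c = [m·(rr + e) − 1]/(1 − m) = [3.33 × (0.2 + 0.08) − 1] / (1 − 3.33) ≈ 0.029013.

0.029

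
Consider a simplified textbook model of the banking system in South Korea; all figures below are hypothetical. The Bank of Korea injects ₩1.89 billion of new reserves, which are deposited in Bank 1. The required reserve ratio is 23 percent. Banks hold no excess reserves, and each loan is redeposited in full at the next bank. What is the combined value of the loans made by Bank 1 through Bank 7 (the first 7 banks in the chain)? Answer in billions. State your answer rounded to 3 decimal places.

₩5.312 billion

Bank i lends (1 − rr)^i of the original deposit: Bank 1 lends 1.89·0.7700 = 1.4553, Bank 2 lends 1.89·0.7700² ≈ 1.1206, and so on.
Summing a geometric series: total = 1.89·[0.7700·(1 − 0.7700^7) / (1 − 0.7700)] ≈ 5.3119 billion.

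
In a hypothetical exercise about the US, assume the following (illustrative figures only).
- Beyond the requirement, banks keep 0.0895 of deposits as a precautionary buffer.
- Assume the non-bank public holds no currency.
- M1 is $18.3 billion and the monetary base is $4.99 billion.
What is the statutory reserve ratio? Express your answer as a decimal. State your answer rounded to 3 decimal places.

0.183

Using m = M/MB = 18.3/4.99 ≈ 3.667335. Since m = (1 + c)/(c + rr + e), the denominator satisfies c + rr + e = (1 + c)/m = (1 + 0) / 3.667335 ≈ 0.272678.
With c = 0 and e = 0.0895, the statutory reserve ratio is 0.272678 − 0 − 0.0895 = 0.183178.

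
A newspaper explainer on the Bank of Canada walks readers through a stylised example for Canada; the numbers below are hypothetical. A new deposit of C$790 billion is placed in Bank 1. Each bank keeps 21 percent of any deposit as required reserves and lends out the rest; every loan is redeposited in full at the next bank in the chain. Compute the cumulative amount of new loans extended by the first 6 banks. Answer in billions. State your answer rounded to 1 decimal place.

C$2249.5 billion

Bank i lends (1 − rr)^i of the original deposit: Bank 1 lends 790·0.7900 = 624.1000, Bank 2 lends 790·0.7900² = 493.0390, and so on.
Summing a geometric series: total = 790·[0.7900·(1 − 0.7900^6) / (1 − 0.7900)] ≈ 2249.4720 billion.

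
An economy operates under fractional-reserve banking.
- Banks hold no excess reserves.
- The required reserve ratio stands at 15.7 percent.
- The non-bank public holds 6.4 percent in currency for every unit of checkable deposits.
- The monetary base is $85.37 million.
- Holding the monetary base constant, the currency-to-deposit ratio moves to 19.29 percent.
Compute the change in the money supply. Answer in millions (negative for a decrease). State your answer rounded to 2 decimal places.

Initially m₁ = (1 + 0.064) / (0.157 + 0.064) ≈ 4.81448, so M₁ = 4.81448 × 85.37 ≈ 411.0122 million.
After the change m₂ = (1 + 0.1929) / (0.157 + 0.1929) ≈ 3.40926, so M₂ = 3.40926 × 85.37 ≈ 291.0485 million.
ΔM = M₂ − M₁ = 291.0485 − 411.0122 = -119.9637 million.

-119.96 million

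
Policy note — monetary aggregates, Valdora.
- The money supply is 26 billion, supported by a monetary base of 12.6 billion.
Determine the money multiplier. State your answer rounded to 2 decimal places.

The money multiplier is m = M / MB = 26 / 12.6 ≈ 2.06349.

2.06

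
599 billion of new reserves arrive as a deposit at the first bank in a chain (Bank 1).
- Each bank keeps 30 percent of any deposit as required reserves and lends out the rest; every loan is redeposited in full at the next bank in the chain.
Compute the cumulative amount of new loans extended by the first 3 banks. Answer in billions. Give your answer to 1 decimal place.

918.3 billion

Bank i lends (1 − rr)^i of the original deposit: Bank 1 lends 599·0.7000 = 419.3000, Bank 2 lends 599·0.7000² = 293.5100, and so on.
Summing a geometric series: total = 599·[0.7000·(1 − 0.7000^3) / (1 − 0.7000)] = 918.2670 billion.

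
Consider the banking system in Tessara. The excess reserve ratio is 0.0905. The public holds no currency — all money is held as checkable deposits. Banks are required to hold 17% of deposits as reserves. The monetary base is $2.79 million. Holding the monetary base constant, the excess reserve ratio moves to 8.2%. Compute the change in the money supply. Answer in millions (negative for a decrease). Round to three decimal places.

Initially m₁ = 1 / (0.17 + 0.0905) ≈ 3.83877, so M₁ = 3.83877 × 2.79 ≈ 10.7102 million.
After the change m₂ = 1 / (0.17 + 0.082) ≈ 3.96825, so M₂ = 3.96825 × 2.79 ≈ 11.0714 million.
ΔM = M₂ − M₁ = 11.0714 − 10.7102 = 0.3612 million.

$0.361 million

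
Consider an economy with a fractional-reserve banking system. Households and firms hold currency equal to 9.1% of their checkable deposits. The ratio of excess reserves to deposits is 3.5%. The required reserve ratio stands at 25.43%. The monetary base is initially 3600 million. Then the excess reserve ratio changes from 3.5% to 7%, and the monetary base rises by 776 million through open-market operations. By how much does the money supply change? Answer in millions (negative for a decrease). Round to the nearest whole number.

1168 million

Before: m₁ = (1 + 0.091) / (0.2543 + 0.035 + 0.091) ≈ 2.86879, MB₁ = 3600, so M₁ = 2.86879 × 3600 = 10327.644 million.
After: m₂ = (1 + 0.091) / (0.2543 + 0.07 + 0.091) ≈ 2.62702, MB₂ = 3600 + 776 = 4376, so M₂ = 2.62702 × 4376 ≈ 11495.8395 million.
ΔM = M₂ − M₁ = 11495.8395 − 10327.644 = 1168.1955 million.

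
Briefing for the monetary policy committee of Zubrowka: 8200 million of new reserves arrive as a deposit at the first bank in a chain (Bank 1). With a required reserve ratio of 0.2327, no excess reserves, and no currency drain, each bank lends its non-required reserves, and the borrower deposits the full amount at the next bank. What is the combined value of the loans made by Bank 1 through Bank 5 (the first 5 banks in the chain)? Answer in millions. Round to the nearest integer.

Bank i lends (1 − rr)^i of the original deposit: Bank 1 lends 8200·0.7673 = 6291.8600, Bank 2 lends 8200·0.7673² ≈ 4827.7442, and so on.
Summing a geometric series: total = 8200·[0.7673·(1 − 0.7673^5) / (1 − 0.7673)] ≈ 19847.1838 million.

19847 million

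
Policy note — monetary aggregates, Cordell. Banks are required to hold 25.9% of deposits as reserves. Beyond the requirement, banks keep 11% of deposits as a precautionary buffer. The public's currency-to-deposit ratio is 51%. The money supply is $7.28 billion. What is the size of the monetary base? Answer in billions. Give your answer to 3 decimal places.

$4.238 billion

The money multiplier is m = (1 + c) / (rr + e + c) = (1 + 0.51) / (0.259 + 0.11 + 0.51) ≈ 1.71786.
MB = M / m = 7.28 / 1.71786 ≈ 4.2378 billion.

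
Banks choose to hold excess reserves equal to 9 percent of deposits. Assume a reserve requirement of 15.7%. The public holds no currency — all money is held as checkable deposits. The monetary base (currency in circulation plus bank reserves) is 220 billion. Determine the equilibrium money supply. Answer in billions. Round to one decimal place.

890.7 billion

The money multiplier is m = 1 / (rr + e) = 1 / (0.157 + 0.09) ≈ 4.04858.
So M = m × MB = 4.04858 × 220 = 890.6876 billion.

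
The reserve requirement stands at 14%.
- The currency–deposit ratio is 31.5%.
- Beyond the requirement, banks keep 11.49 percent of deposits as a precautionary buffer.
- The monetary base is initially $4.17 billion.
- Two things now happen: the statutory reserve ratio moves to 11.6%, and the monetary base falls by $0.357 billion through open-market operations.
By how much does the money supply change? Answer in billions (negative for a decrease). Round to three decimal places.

-0.437 billion

Before: m₁ = (1 + 0.315) / (0.14 + 0.1149 + 0.315) ≈ 2.30742, MB₁ = 4.17, so M₁ = 2.30742 × 4.17 ≈ 9.6219 billion.
After: m₂ = (1 + 0.315) / (0.116 + 0.1149 + 0.315) ≈ 2.40887, MB₂ = 4.17 − 0.357 = 3.813, so M₂ = 2.40887 × 3.813 ≈ 9.185 billion.
ΔM = M₂ − M₁ = 9.185 − 9.6219 = -0.4369 billion.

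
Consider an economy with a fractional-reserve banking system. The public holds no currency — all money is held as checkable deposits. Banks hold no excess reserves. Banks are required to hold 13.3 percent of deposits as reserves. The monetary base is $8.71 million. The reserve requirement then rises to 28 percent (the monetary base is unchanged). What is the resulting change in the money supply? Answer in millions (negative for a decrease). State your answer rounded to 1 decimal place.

Initially m₁ = 1 / (0.133) ≈ 7.5188, so M₁ = 7.5188 × 8.71 ≈ 65.4887 million.
After the change m₂ = 1 / (0.28) ≈ 3.5714, so M₂ = 3.5714 × 8.71 ≈ 31.1069 million.
ΔM = M₂ − M₁ = 31.1069 − 65.4887 = -34.3818 million.

-34.4 million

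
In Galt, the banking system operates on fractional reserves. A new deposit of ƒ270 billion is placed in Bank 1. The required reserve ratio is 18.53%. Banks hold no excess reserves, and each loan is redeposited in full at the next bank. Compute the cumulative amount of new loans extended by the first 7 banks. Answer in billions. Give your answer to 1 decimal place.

ƒ904.3 billion

Bank i lends (1 − rr)^i of the original deposit: Bank 1 lends 270·0.8147 = 219.9690, Bank 2 lends 270·0.8147² ≈ 179.2087, and so on.
Summing a geometric series: total = 270·[0.8147·(1 − 0.8147^7) / (1 − 0.8147)] ≈ 904.3027 billion.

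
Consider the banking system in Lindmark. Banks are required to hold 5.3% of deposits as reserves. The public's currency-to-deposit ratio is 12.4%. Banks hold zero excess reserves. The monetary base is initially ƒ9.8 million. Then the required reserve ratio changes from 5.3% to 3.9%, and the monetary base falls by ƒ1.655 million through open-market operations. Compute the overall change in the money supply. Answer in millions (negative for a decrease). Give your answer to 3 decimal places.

Before: m₁ = (1 + 0.124) / (0.053 + 0.124) ≈ 6.35028, MB₁ = 9.8, so M₁ = 6.35028 × 9.8 ≈ 62.2327 million.
After: m₂ = (1 + 0.124) / (0.039 + 0.124) ≈ 6.89571, MB₂ = 9.8 − 1.655 = 8.145, so M₂ = 6.89571 × 8.145 ≈ 56.1656 million.
ΔM = M₂ − M₁ = 56.1656 − 62.2327 = -6.0671 million.

-6.067 million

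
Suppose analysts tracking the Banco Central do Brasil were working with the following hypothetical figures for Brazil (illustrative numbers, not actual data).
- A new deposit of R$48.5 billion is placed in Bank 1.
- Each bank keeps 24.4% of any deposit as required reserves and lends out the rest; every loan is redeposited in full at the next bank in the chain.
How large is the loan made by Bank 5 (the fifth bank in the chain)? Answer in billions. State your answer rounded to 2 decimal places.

Each bank lends a fraction (1 − rr) = 0.7560 of the deposit it receives, so Bank 5 receives 48.5·0.7560^4 and lends 48.5·0.7560^5 ≈ 11.9771 billion.

R$11.98 billion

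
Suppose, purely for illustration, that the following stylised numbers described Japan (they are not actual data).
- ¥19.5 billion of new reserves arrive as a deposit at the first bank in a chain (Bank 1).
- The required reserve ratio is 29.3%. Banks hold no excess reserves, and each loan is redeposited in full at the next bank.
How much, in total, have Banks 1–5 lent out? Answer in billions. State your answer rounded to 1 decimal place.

¥38.7 billion

Bank i lends (1 − rr)^i of the original deposit: Bank 1 lends 19.5·0.7070 = 13.7865, Bank 2 lends 19.5·0.7070² ≈ 9.7471, and so on.
Summing a geometric series: total = 19.5·[0.7070·(1 − 0.7070^5) / (1 − 0.7070)] ≈ 38.7413 billion.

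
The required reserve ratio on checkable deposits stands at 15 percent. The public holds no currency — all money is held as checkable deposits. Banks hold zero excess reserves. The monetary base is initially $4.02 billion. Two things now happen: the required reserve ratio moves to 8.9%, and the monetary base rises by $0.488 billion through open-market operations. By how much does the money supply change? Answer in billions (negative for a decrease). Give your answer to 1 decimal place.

Before: m₁ = 1 / (0.15) ≈ 6.6667, MB₁ = 4.02, so M₁ = 6.6667 × 4.02 ≈ 26.8001 billion.
After: m₂ = 1 / (0.089) ≈ 11.2360, MB₂ = 4.02 + 0.488 = 4.508, so M₂ = 11.2360 × 4.508 ≈ 50.6519 billion.
ΔM = M₂ − M₁ = 50.6519 − 26.8001 = 23.8518 billion.

$23.9 billion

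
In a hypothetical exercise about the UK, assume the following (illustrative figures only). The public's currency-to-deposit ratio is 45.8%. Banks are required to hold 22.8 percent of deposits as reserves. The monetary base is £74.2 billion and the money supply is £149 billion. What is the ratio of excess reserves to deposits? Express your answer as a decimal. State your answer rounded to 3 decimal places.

0.040

Using m = M/MB = 149/74.2 ≈ 2.008086. Since m = (1 + c)/(c + rr + e), the denominator satisfies c + rr + e = (1 + c)/m = (1 + 0.458) / 2.008086 ≈ 0.726065.
With c = 0.458 and rr = 0.228, the ratio of excess reserves to deposits is 0.726065 − 0.458 − 0.228 = 0.040065.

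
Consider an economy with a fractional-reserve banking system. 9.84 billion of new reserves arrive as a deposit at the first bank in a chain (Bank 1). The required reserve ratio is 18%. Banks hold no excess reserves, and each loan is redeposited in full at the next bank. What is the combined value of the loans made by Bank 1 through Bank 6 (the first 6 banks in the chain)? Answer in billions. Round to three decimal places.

31.199 billion

Bank i lends (1 − rr)^i of the original deposit: Bank 1 lends 9.84·0.8200 = 8.0688, Bank 2 lends 9.84·0.8200² ≈ 6.6164, and so on.
Summing a geometric series: total = 9.84·[0.8200·(1 − 0.8200^6) / (1 − 0.8200)] ≈ 31.1991 billion.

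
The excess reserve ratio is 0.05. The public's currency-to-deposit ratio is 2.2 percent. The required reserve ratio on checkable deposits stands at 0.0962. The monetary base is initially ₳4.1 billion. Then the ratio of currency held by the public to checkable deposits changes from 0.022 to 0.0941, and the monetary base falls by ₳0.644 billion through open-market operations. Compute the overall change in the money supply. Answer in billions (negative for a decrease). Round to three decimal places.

-9.177 billion

Before: m₁ = (1 + 0.022) / (0.0962 + 0.05 + 0.022) ≈ 6.07610, MB₁ = 4.1, so M₁ = 6.07610 × 4.1 ≈ 24.912 billion.
After: m₂ = (1 + 0.0941) / (0.0962 + 0.05 + 0.0941) ≈ 4.55306, MB₂ = 4.1 − 0.644 = 3.456, so M₂ = 4.55306 × 3.456 ≈ 15.7354 billion.
ΔM = M₂ − M₁ = 15.7354 − 24.912 = -9.1766 billion.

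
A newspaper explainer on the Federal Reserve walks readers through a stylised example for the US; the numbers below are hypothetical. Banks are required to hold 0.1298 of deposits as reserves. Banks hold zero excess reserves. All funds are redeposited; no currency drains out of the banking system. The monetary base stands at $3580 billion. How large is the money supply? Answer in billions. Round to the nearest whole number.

$27581 billion

With no currency drain or excess reserves, the money multiplier is m = 1/rr = 1/0.1298 ≈ 7.70416.
Money supply M = m × MB = 7.70416 × 3580 = 27580.8928 billion.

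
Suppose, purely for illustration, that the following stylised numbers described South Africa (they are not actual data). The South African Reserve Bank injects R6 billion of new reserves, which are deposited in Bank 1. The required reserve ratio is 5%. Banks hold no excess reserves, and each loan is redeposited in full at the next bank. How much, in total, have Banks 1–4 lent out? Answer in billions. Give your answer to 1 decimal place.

Bank i lends (1 − rr)^i of the original deposit: Bank 1 lends 6·0.9500 = 5.7000, Bank 2 lends 6·0.9500² = 5.4150, and so on.
Summing a geometric series: total = 6·[0.9500·(1 − 0.9500^4) / (1 − 0.9500)] ≈ 21.1463 billion.

R21.1 billion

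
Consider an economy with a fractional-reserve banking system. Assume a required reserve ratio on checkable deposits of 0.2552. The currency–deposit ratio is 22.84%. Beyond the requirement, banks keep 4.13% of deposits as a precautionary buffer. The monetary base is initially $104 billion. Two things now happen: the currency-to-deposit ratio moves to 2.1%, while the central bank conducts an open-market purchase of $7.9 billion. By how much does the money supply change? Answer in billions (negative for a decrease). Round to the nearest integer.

$116 billion

Before: m₁ = (1 + 0.2284) / (0.2552 + 0.0413 + 0.2284) ≈ 2.3403, MB₁ = 104, so M₁ = 2.3403 × 104 = 243.3912 billion.
After: m₂ = (1 + 0.021) / (0.2552 + 0.0413 + 0.021) ≈ 3.2157, MB₂ = 104 + 7.9 = 111.9, so M₂ = 3.2157 × 111.9 ≈ 359.8368 billion.
ΔM = M₂ − M₁ = 359.8368 − 243.3912 = 116.4456 billion.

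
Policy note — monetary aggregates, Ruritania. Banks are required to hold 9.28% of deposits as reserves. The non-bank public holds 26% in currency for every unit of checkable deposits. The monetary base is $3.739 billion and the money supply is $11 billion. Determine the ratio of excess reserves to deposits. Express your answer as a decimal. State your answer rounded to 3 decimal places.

Using m = M/MB = 11/3.739 ≈ 2.941963. Since m = (1 + c)/(c + rr + e), the denominator satisfies c + rr + e = (1 + c)/m = (1 + 0.26) / 2.941963 ≈ 0.428285.
With c = 0.26 and rr = 0.0928, the ratio of excess reserves to deposits is 0.428285 − 0.26 − 0.0928 = 0.075485.

0.075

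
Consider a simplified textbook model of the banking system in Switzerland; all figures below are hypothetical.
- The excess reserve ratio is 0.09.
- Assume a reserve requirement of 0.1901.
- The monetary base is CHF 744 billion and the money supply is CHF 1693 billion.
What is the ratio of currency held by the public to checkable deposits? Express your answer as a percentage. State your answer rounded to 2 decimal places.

Using m = M/MB = 1693/744 ≈ 2.275538. From m = (1 + c)/(c + rr + e), rearranging gives 1 + c = m·(c + rr + e), so c·(1 − m) = m·(rr + e) − 1.
Hence c = [m·(rr + e) − 1]/(1 − m) = [2.275538 × (0.1901 + 0.09) − 1] / (1 − 2.275538) ≈ 0.284289.

28.43%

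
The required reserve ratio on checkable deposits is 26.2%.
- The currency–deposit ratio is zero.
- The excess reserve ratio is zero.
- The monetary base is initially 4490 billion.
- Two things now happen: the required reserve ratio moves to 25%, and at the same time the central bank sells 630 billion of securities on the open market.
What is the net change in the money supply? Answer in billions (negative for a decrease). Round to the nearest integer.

-1697 billion

Before: m₁ = 1 / (0.262) ≈ 3.81679, MB₁ = 4490, so M₁ = 3.81679 × 4490 = 17137.3871 billion.
After: m₂ = 1 / (0.25) = 4, MB₂ = 4490 − 630 = 3860, so M₂ = 4 × 3860 = 15440 billion.
ΔM = M₂ − M₁ = 15440 − 17137.3871 = -1697.3871 billion.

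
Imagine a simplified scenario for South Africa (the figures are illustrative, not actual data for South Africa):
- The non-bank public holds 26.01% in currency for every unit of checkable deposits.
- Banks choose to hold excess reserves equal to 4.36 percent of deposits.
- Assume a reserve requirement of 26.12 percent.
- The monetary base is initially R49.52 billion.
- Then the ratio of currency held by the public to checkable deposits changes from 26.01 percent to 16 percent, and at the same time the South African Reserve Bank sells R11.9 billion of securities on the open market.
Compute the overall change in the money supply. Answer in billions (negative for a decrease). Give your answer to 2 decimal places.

Before: m₁ = (1 + 0.2601) / (0.2612 + 0.0436 + 0.2601) ≈ 2.23066, MB₁ = 49.52, so M₁ = 2.23066 × 49.52 ≈ 110.4623 billion.
After: m₂ = (1 + 0.16) / (0.2612 + 0.0436 + 0.16) ≈ 2.49570, MB₂ = 49.52 − 11.9 = 37.62, so M₂ = 2.49570 × 37.62 ≈ 93.8882 billion.
ΔM = M₂ − M₁ = 93.8882 − 110.4623 = -16.5741 billion.

-16.57 billion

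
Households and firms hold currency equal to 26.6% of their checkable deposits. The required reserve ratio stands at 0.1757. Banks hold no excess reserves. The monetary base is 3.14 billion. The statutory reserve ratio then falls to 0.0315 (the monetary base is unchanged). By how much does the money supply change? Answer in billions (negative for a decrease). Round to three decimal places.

4.362 billion

Initially m₁ = (1 + 0.266) / (0.1757 + 0.266) ≈ 2.86620, so M₁ = 2.86620 × 3.14 ≈ 8.9999 billion.
After the change m₂ = (1 + 0.266) / (0.0315 + 0.266) ≈ 4.25546, so M₂ = 4.25546 × 3.14 ≈ 13.3621 billion.
ΔM = M₂ − M₁ = 13.3621 − 8.9999 = 4.3622 billion.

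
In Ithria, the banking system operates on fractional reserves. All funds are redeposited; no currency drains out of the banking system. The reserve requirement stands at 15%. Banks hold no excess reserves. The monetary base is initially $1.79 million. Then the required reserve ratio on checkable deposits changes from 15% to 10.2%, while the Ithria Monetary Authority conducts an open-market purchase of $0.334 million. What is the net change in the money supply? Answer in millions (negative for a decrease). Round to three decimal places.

Before: m₁ = 1 / (0.15) ≈ 6.66667, MB₁ = 1.79, so M₁ = 6.66667 × 1.79 ≈ 11.9333 million.
After: m₂ = 1 / (0.102) ≈ 9.80392, MB₂ = 1.79 + 0.334 = 2.124, so M₂ = 9.80392 × 2.124 ≈ 20.8235 million.
ΔM = M₂ − M₁ = 20.8235 − 11.9333 = 8.8902 million.

$8.890 million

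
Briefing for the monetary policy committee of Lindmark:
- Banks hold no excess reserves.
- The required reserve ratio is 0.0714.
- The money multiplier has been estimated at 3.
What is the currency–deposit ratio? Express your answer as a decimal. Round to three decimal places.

0.393

Using m = 3. From m = (1 + c)/(c + rr + e), rearranging gives 1 + c = m·(c + rr + e), so c·(1 − m) = m·(rr + e) − 1.
Hence c = [m·(rr + e) − 1]/(1 − m) = [3 × (0.0714 + 0) − 1] / (1 − 3) = 0.392900.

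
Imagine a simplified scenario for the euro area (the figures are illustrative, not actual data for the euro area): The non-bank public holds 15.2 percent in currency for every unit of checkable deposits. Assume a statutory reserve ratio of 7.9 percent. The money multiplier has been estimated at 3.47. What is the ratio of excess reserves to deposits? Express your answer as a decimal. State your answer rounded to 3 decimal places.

0.101

Using m = 3.47. Since m = (1 + c)/(c + rr + e), the denominator satisfies c + rr + e = (1 + c)/m = (1 + 0.152) / 3.47 ≈ 0.331988.
With c = 0.152 and rr = 0.079, the ratio of excess reserves to deposits is 0.331988 − 0.152 − 0.079 = 0.100988.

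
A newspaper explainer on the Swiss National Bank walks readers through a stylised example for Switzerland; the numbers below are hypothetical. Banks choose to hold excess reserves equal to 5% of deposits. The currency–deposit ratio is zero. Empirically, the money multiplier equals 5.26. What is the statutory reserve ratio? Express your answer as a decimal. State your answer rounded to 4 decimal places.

Using m = 5.26. Since m = (1 + c)/(c + rr + e), the denominator satisfies c + rr + e = (1 + c)/m = (1 + 0) / 5.26 ≈ 0.190114.
With c = 0 and e = 0.05, the statutory reserve ratio is 0.190114 − 0 − 0.05 = 0.140114.

0.1401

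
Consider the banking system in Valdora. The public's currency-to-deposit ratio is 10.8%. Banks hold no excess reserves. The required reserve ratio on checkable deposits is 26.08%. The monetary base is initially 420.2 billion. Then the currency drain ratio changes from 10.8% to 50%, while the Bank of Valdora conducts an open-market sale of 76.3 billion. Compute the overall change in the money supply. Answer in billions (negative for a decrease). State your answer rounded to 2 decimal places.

Before: m₁ = (1 + 0.108) / (0.2608 + 0.108) ≈ 3.004338, MB₁ = 420.2, so M₁ = 3.004338 × 420.2 ≈ 1262.4228 billion.
After: m₂ = (1 + 0.5) / (0.2608 + 0.5) ≈ 1.971609, MB₂ = 420.2 − 76.3 = 343.9, so M₂ = 1.971609 × 343.9 ≈ 678.0363 billion.
ΔM = M₂ − M₁ = 678.0363 − 1262.4228 = -584.3865 billion.

-584.39 billion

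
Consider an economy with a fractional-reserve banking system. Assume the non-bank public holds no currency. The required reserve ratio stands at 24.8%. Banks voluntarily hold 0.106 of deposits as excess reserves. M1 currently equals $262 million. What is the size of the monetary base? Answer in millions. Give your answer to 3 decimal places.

The money multiplier is m = 1 / (rr + e) = 1 / (0.248 + 0.106) ≈ 2.8248588.
MB = M / m = 262 / 2.8248588 ≈ 92.748 million.

$92.748 million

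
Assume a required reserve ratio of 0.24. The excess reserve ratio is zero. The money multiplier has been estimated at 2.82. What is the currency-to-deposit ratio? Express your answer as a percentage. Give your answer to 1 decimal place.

Using m = 2.82. From m = (1 + c)/(c + rr + e), rearranging gives 1 + c = m·(c + rr + e), so c·(1 − m) = m·(rr + e) − 1.
Hence c = [m·(rr + e) − 1]/(1 − m) = [2.82 × (0.24 + 0) − 1] / (1 − 2.82) ≈ 0.177582.

17.8%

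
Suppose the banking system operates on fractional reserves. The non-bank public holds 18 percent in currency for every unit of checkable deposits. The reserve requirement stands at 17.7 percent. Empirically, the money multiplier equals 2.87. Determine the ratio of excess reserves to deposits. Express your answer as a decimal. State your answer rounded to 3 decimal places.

Using m = 2.87. Since m = (1 + c)/(c + rr + e), the denominator satisfies c + rr + e = (1 + c)/m = (1 + 0.18) / 2.87 ≈ 0.411150.
With c = 0.18 and rr = 0.177, the ratio of excess reserves to deposits is 0.411150 − 0.18 − 0.177 = 0.05415.

0.054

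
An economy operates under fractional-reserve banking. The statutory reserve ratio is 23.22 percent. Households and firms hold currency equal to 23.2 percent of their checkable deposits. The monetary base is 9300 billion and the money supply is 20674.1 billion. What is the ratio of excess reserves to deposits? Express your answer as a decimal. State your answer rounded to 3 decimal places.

Using m = M/MB = 20674.1/9300 ≈ 2.223022. Since m = (1 + c)/(c + rr + e), the denominator satisfies c + rr + e = (1 + c)/m = (1 + 0.232) / 2.223022 ≈ 0.554201.
With c = 0.232 and rr = 0.2322, the ratio of excess reserves to deposits is 0.554201 − 0.232 − 0.2322 = 0.090001.

0.090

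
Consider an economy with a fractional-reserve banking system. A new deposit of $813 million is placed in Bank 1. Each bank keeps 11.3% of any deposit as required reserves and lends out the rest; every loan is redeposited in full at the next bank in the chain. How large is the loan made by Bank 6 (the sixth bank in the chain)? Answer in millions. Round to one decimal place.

Each bank lends a fraction (1 − rr) = 0.8870 of the deposit it receives, so Bank 6 receives 813·0.8870^5 and lends 813·0.8870^6 ≈ 395.9426 million.

$395.9 million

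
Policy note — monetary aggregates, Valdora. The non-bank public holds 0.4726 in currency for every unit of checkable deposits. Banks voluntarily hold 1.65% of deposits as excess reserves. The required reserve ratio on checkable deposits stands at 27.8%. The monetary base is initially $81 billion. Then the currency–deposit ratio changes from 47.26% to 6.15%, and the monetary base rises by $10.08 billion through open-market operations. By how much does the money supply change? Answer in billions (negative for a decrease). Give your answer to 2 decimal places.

$116.08 billion

Before: m₁ = (1 + 0.4726) / (0.278 + 0.0165 + 0.4726) ≈ 1.91970, MB₁ = 81, so M₁ = 1.91970 × 81 = 155.4957 billion.
After: m₂ = (1 + 0.0615) / (0.278 + 0.0165 + 0.0615) ≈ 2.98174, MB₂ = 81 + 10.08 = 91.08, so M₂ = 2.98174 × 91.08 ≈ 271.5769 billion.
ΔM = M₂ − M₁ = 271.5769 − 155.4957 = 116.0812 billion.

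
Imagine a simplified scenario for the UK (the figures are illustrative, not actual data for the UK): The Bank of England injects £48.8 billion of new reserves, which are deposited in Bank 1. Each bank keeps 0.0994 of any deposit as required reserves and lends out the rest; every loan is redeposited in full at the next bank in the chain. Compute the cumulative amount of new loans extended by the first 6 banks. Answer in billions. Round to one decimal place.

Bank i lends (1 − rr)^i of the original deposit: Bank 1 lends 48.8·0.9006 ≈ 43.9493, Bank 2 lends 48.8·0.9006² ≈ 39.5807, and so on.
Summing a geometric series: total = 48.8·[0.9006·(1 − 0.9006^6) / (1 − 0.9006)] ≈ 206.2299 billion.

£206.2 billion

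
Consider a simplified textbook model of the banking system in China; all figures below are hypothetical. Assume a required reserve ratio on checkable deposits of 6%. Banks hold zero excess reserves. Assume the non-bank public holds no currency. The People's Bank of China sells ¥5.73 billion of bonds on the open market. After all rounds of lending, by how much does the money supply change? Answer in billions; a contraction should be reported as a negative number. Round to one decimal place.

-95.5 billion

The simple money multiplier is m = 1/rr = 1/0.06 ≈ 16.6667.
An open-market sale reduces the monetary base by 5.73 billion, so ΔM = m × ΔMB = 16.6667 × (−5.73) ≈ -95.5002 billion.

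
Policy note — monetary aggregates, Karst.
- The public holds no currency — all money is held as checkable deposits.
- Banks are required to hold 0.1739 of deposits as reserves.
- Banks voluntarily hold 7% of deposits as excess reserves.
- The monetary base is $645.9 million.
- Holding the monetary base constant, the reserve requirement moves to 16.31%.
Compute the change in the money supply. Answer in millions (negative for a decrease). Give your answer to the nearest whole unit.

Initially m₁ = 1 / (0.1739 + 0.07) ≈ 4.1, so M₁ = 4.1 × 645.9 = 2648.19 million.
After the change m₂ = 1 / (0.1631 + 0.07) ≈ 4.29, so M₂ = 4.29 × 645.9 = 2770.911 million.
ΔM = M₂ − M₁ = 2770.911 − 2648.19 = 122.721 million.

$123 million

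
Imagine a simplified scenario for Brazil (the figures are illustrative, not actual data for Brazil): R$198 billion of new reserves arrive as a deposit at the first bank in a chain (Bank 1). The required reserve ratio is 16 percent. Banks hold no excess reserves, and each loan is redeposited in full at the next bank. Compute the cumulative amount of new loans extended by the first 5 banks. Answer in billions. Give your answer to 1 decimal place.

R$604.8 billion

Bank i lends (1 − rr)^i of the original deposit: Bank 1 lends 198·0.8400 = 166.3200, Bank 2 lends 198·0.8400² = 139.7088, and so on.
Summing a geometric series: total = 198·[0.8400·(1 − 0.8400^5) / (1 − 0.8400)] ≈ 604.7687 billion.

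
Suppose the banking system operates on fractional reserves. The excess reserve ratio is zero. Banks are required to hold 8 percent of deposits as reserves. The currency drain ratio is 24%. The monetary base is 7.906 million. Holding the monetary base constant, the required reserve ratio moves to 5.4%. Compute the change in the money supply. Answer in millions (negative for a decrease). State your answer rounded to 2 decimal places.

Initially m₁ = (1 + 0.24) / (0.08 + 0.24) = 3.8750, so M₁ = 3.8750 × 7.906 ≈ 30.6357 million.
After the change m₂ = (1 + 0.24) / (0.054 + 0.24) ≈ 4.2177, so M₂ = 4.2177 × 7.906 ≈ 33.3451 million.
ΔM = M₂ − M₁ = 33.3451 − 30.6357 = 2.7094 million.

2.71 million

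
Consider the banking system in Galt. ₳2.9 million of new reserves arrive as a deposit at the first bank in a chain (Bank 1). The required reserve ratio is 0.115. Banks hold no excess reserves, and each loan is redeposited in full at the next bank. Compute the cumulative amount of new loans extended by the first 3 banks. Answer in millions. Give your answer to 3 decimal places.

Bank i lends (1 − rr)^i of the original deposit: Bank 1 lends 2.9·0.8850 = 2.5665, Bank 2 lends 2.9·0.8850² ≈ 2.2714, and so on.
Summing a geometric series: total = 2.9·[0.8850·(1 − 0.8850^3) / (1 − 0.8850)] ≈ 6.8480 million.

₳6.848 million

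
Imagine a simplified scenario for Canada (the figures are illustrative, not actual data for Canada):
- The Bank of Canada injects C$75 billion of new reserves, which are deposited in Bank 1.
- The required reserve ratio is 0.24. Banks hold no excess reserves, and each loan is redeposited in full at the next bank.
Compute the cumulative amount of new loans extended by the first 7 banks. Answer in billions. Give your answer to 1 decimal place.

C$202.7 billion

Bank i lends (1 − rr)^i of the original deposit: Bank 1 lends 75·0.7600 = 57.0000, Bank 2 lends 75·0.7600² = 43.3200, and so on.
Summing a geometric series: total = 75·[0.7600·(1 − 0.7600^7) / (1 − 0.7600)] ≈ 202.7177 billion.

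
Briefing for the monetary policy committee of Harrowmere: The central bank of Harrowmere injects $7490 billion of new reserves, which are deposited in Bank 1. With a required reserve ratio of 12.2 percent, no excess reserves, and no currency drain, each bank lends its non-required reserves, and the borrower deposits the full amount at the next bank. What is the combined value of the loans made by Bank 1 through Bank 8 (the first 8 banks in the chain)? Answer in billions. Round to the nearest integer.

Bank i lends (1 − rr)^i of the original deposit: Bank 1 lends 7490·0.8780 = 6576.2200, Bank 2 lends 7490·0.8780² ≈ 5773.9212, and so on.
Summing a geometric series: total = 7490·[0.8780·(1 − 0.8780^8) / (1 − 0.8780)] ≈ 34867.5770 billion.

$34868 billion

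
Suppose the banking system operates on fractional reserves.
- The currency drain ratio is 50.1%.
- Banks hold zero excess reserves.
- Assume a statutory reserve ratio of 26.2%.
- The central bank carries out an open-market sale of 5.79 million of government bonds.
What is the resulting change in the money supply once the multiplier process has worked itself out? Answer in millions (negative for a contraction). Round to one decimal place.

-11.4 million

The money multiplier is m = (1 + c) / (rr + c) = (1 + 0.501) / (0.262 + 0.501) ≈ 1.9672.
The sale removes 5.79 million of base, so ΔM = m × ΔMB = 1.9672 × (−5.79) ≈ -11.3901 million.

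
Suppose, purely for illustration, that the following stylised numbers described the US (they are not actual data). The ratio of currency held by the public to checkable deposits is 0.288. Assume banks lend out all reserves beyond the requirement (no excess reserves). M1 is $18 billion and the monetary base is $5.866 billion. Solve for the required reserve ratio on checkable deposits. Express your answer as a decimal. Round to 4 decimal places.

0.1317

Using m = M/MB = 18/5.866 ≈ 3.068531. Since m = (1 + c)/(c + rr + e), the denominator satisfies c + rr + e = (1 + c)/m = (1 + 0.288) / 3.068531 ≈ 0.419745.
With c = 0.288 and e = 0, the required reserve ratio on checkable deposits is 0.419745 − 0.288 − 0 = 0.131745.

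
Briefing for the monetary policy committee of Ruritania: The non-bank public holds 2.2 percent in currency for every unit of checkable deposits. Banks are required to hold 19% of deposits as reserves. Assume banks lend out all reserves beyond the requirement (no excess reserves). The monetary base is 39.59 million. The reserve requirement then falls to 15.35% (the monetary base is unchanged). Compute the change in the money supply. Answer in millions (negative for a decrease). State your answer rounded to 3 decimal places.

39.693 million

Initially m₁ = (1 + 0.022) / (0.19 + 0.022) ≈ 4.820755, so M₁ = 4.820755 × 39.59 ≈ 190.8537 million.
After the change m₂ = (1 + 0.022) / (0.1535 + 0.022) ≈ 5.823362, so M₂ = 5.823362 × 39.59 ≈ 230.5469 million.
ΔM = M₂ − M₁ = 230.5469 − 190.8537 = 39.6932 million.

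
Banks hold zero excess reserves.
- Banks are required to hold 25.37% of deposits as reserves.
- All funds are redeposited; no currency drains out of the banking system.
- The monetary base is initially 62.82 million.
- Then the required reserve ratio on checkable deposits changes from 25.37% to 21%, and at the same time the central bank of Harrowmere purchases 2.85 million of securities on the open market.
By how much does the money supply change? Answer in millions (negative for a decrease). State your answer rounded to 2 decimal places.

65.10 million

Before: m₁ = 1 / (0.2537) ≈ 3.94166, MB₁ = 62.82, so M₁ = 3.94166 × 62.82 ≈ 247.6151 million.
After: m₂ = 1 / (0.21) ≈ 4.76190, MB₂ = 62.82 + 2.85 = 65.67, so M₂ = 4.76190 × 65.67 ≈ 312.714 million.
ΔM = M₂ − M₁ = 312.714 − 247.6151 = 65.0989 million.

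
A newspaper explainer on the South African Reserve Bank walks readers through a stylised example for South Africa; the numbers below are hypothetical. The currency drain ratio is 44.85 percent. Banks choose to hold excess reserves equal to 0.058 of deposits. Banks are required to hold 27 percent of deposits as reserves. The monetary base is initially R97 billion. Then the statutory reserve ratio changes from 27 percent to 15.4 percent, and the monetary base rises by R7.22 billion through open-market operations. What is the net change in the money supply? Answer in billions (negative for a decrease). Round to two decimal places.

R47.61 billion

Before: m₁ = (1 + 0.4485) / (0.27 + 0.058 + 0.4485) ≈ 1.865422, MB₁ = 97, so M₁ = 1.865422 × 97 ≈ 180.9459 billion.
After: m₂ = (1 + 0.4485) / (0.154 + 0.058 + 0.4485) ≈ 2.193036, MB₂ = 97 + 7.22 = 104.22, so M₂ = 2.193036 × 104.22 ≈ 228.5582 billion.
ΔM = M₂ − M₁ = 228.5582 − 180.9459 = 47.6123 billion.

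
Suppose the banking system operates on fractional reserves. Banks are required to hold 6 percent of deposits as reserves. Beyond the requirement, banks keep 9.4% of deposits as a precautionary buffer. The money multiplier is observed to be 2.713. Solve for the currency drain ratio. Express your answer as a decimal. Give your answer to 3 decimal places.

Using m = 2.713. From m = (1 + c)/(c + rr + e), rearranging gives 1 + c = m·(c + rr + e), so c·(1 − m) = m·(rr + e) − 1.
Hence c = [m·(rr + e) − 1]/(1 − m) = [2.713 × (0.06 + 0.094) − 1] / (1 − 2.713) ≈ 0.339870.

0.340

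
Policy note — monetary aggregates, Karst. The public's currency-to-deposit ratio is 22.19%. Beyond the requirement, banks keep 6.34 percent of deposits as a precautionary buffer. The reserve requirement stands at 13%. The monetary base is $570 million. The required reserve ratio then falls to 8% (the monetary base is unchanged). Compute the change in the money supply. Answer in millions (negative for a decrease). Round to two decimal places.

$229.55 million

Initially m₁ = (1 + 0.2219) / (0.13 + 0.0634 + 0.2219) ≈ 2.942210, so M₁ = 2.942210 × 570 = 1677.0597 million.
After the change m₂ = (1 + 0.2219) / (0.08 + 0.0634 + 0.2219) ≈ 3.344922, so M₂ = 3.344922 × 570 ≈ 1906.6055 million.
ΔM = M₂ − M₁ = 1906.6055 − 1677.0597 = 229.5458 million.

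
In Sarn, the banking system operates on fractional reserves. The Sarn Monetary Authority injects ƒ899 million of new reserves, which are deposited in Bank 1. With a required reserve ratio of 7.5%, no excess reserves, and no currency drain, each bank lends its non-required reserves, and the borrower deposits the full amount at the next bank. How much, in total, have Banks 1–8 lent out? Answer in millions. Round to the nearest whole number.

Bank i lends (1 − rr)^i of the original deposit: Bank 1 lends 899·0.9250 = 831.5750, Bank 2 lends 899·0.9250² ≈ 769.2069, and so on.
Summing a geometric series: total = 899·[0.9250·(1 − 0.9250^8) / (1 − 0.9250)] ≈ 5145.1005 million.

ƒ5145 million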